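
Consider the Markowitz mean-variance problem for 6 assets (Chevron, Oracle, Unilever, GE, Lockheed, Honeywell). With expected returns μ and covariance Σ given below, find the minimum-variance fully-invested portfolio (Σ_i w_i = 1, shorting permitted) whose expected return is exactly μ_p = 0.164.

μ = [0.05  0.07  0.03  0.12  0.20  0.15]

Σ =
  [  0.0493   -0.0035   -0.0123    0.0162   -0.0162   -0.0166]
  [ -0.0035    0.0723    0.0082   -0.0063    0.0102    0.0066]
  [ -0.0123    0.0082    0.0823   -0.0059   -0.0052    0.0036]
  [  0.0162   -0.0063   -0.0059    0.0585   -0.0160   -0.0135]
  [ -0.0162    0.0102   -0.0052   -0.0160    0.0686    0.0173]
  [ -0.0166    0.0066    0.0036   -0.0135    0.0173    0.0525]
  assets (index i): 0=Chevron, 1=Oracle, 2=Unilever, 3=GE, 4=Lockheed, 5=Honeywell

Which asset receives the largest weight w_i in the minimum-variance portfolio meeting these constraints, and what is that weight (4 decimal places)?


Lockheed (0.4060)

u=Σ⁻¹μ = [2.4483  0.4767  0.9901  3.2021  3.4393  3.1935]
v=Σ⁻¹𝟙 = [33.8330  10.0240  18.0074  22.4039  21.0949  26.0601]
a=μᵀu=1.736625  b=𝟙ᵀu=13.750019  c=𝟙ᵀv=131.423315  D=ac−b²=39.169989
λ₁=(c·0.164−b)/D = (131.423315·0.164−13.750019)/39.169989 = 0.199219
λ₂=(a−b·0.164)/D = (1.736625−13.750019·0.164)/39.169989 = -0.013234
w* = 0.199219·u + -0.013234·v:
  w_0 = 0.199219·2.4483 + -0.013234·33.8330 = 0.0400  (Chevron)
  w_1 = 0.199219·0.4767 + -0.013234·10.0240 = -0.0377  (Oracle)
  w_2 = 0.199219·0.9901 + -0.013234·18.0074 = -0.0411  (Unilever)
  w_3 = 0.199219·3.2021 + -0.013234·22.4039 = 0.3414  (GE)
  w_4 = 0.199219·3.4393 + -0.013234·21.0949 = 0.4060  (Lockheed)
  w_5 = 0.199219·3.1935 + -0.013234·26.0601 = 0.2913  (Honeywell)
Σw_i=1.0000  μᵀw=0.1640
σ²=wᵀΣw=λ₁·μ_p+λ₂ = 0.199219·0.164 + -0.013234 = 0.019438 ≈ 0.0194


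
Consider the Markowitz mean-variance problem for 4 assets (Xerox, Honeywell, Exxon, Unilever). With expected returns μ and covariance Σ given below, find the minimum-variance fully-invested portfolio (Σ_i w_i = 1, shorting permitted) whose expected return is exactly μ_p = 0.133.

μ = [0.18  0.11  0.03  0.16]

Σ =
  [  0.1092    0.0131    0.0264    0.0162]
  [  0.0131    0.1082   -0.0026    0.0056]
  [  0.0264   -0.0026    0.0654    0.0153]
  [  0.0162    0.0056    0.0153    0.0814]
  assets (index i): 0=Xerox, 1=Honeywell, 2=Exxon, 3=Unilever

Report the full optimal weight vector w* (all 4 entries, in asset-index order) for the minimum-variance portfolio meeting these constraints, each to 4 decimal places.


0.2430  0.2423  0.1519  0.3628

p=Σ⁻¹μ = [1.4216  0.7436  -0.4888  1.7234]
q=Σ⁻¹𝟙 = [3.9357  8.6068  12.0203  8.6503]
a=μᵀp=0.598768  b=𝟙ᵀp=3.399830  c=𝟙ᵀq=33.213050  D=ac−b²=8.328073
λ₁=(c·0.133−b)/D = (33.213050·0.133−3.399830)/8.328073 = 0.122178
λ₂=(a−b·0.133)/D = (0.598768−3.399830·0.133)/8.328073 = 0.017602
w* = 0.122178·p + 0.017602·q:
  w_0 = 0.122178·1.4216 + 0.017602·3.9357 = 0.2430  (Xerox)
  w_1 = 0.122178·0.7436 + 0.017602·8.6068 = 0.2423  (Honeywell)
  w_2 = 0.122178·-0.4888 + 0.017602·12.0203 = 0.1519  (Exxon)
  w_3 = 0.122178·1.7234 + 0.017602·8.6503 = 0.3628  (Unilever)
Σw_i=1.0000  μᵀw=0.1330
σ²=wᵀΣw=λ₁·μ_p+λ₂ = 0.122178·0.133 + 0.017602 = 0.033852 ≈ 0.0339


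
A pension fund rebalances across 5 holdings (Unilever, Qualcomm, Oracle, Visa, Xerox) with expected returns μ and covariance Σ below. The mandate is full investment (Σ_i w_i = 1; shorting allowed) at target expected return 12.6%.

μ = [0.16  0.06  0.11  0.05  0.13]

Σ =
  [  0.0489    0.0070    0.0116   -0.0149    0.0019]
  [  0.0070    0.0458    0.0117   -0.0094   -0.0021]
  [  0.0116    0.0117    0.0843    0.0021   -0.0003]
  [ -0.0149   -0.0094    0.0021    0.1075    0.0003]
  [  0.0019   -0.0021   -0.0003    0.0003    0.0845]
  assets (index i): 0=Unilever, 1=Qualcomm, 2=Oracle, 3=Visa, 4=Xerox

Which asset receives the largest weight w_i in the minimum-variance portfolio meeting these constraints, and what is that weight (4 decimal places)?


Unilever (0.4731)

x=Σ⁻¹μ = [3.2102  0.9032  0.7189  0.9708  1.4878]
y=Σ⁻¹𝟙 = [19.7911  20.6391  5.9755  13.7003  11.8748]
a=μᵀx=0.888858  b=𝟙ᵀx=7.290963  c=𝟙ᵀy=71.980774  D=ac−b²=10.822553
λ₁=(c·0.126−b)/D = (71.980774·0.126−7.290963)/10.822553 = 0.164343
λ₂=(a−b·0.126)/D = (0.888858−7.290963·0.126)/10.822553 = -0.002754
w* = 0.164343·x + -0.002754·y:
  w_0 = 0.164343·3.2102 + -0.002754·19.7911 = 0.4731  (Unilever)
  w_1 = 0.164343·0.9032 + -0.002754·20.6391 = 0.0916  (Qualcomm)
  w_2 = 0.164343·0.7189 + -0.002754·5.9755 = 0.1017  (Oracle)
  w_3 = 0.164343·0.9708 + -0.002754·13.7003 = 0.1218  (Visa)
  w_4 = 0.164343·1.4878 + -0.002754·11.8748 = 0.2118  (Xerox)
Σw_i=1.0000  μᵀw=0.1260
σ²=wᵀΣw=λ₁·μ_p+λ₂ = 0.164343·0.126 + -0.002754 = 0.017953 ≈ 0.0180


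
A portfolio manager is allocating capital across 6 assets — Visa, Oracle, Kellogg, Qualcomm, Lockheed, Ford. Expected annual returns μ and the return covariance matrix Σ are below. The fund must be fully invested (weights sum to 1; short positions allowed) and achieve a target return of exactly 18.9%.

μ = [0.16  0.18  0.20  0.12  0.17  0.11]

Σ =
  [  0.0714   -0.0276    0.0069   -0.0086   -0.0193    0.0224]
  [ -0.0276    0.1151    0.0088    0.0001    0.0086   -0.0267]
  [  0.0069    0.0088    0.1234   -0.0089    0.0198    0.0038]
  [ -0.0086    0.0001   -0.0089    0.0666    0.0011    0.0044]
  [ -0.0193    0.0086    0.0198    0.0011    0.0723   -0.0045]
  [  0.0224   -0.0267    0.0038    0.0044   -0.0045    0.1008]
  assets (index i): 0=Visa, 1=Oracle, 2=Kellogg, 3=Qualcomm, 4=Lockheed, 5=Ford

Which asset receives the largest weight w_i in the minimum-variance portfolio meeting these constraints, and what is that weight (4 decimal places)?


u=Σ⁻¹μ = [3.8651  2.4046  0.9139  2.3152  2.8652  0.8617]
v=Σ⁻¹𝟙 = [23.5172  14.6570  3.9465  17.7100  17.5405  8.4382]
a=μᵀu=2.093704  b=𝟙ᵀu=13.225604  c=𝟙ᵀv=85.809407  D=ac−b²=4.742892
λ₁=(c·0.189−b)/D = (85.809407·0.189−13.225604)/4.742892 = 0.630918
λ₂=(a−b·0.189)/D = (2.093704−13.225604·0.189)/4.742892 = -0.085588
w* = 0.630918·u + -0.085588·v:
  w_0 = 0.630918·3.8651 + -0.085588·23.5172 = 0.4258  (Visa)
  w_1 = 0.630918·2.4046 + -0.085588·14.6570 = 0.2626  (Oracle)
  w_2 = 0.630918·0.9139 + -0.085588·3.9465 = 0.2388  (Kellogg)
  w_3 = 0.630918·2.3152 + -0.085588·17.7100 = -0.0551  (Qualcomm)
  w_4 = 0.630918·2.8652 + -0.085588·17.5405 = 0.3064  (Lockheed)
  w_5 = 0.630918·0.8617 + -0.085588·8.4382 = -0.1786  (Ford)
Σw_i=1.0000  μᵀw=0.1890
σ²=wᵀΣw=λ₁·μ_p+λ₂ = 0.630918·0.189 + -0.085588 = 0.033655 ≈ 0.0337

Visa (0.4258)


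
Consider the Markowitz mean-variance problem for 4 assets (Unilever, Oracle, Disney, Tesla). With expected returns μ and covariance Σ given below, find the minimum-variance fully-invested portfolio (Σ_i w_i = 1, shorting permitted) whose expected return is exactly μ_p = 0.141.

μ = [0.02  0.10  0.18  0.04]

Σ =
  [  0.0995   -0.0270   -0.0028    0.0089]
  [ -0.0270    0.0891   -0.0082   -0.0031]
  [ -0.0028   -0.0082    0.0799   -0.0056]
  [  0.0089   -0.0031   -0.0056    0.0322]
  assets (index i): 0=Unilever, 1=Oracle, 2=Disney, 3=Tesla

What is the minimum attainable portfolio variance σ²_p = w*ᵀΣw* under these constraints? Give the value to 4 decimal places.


0.0326

p=Σ⁻¹μ = [0.5516  1.5831  2.5528  1.6861]
q=Σ⁻¹𝟙 = [12.4405  17.6835  17.0290  32.2814]
a=μᵀp=0.696290  b=𝟙ᵀp=6.373634  c=𝟙ᵀq=79.434423  D=ac−b²=14.686167
λ₁=(c·0.141−b)/D = (79.434423·0.141−6.373634)/14.686167 = 0.328651
λ₂=(a−b·0.141)/D = (0.696290−6.373634·0.141)/14.686167 = -0.013781
w* = 0.328651·p + -0.013781·q:
  w_0 = 0.328651·0.5516 + -0.013781·12.4405 = 0.0098  (Unilever)
  w_1 = 0.328651·1.5831 + -0.013781·17.6835 = 0.2766  (Oracle)
  w_2 = 0.328651·2.5528 + -0.013781·17.0290 = 0.6043  (Disney)
  w_3 = 0.328651·1.6861 + -0.013781·32.2814 = 0.1093  (Tesla)
Σw_i=1.0000  μᵀw=0.1410
σ²=wᵀΣw=λ₁·μ_p+λ₂ = 0.328651·0.141 + -0.013781 = 0.032559 ≈ 0.0326


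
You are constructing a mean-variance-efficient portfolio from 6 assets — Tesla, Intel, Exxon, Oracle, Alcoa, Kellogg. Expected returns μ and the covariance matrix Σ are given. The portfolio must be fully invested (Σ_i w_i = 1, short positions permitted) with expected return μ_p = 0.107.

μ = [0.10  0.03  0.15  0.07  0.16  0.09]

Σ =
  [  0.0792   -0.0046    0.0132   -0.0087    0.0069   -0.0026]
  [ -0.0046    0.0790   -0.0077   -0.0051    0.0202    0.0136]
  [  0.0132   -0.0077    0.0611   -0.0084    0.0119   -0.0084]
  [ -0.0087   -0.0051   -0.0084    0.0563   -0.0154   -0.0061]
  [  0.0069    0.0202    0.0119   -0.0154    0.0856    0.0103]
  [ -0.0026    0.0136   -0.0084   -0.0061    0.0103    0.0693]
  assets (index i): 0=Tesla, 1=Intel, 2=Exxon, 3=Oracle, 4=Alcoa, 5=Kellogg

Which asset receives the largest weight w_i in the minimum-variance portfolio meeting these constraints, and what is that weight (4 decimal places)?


Oracle (0.2695)

x=Σ⁻¹μ = [1.0305  0.1429  2.4763  2.4075  1.6516  1.5759]
y=Σ⁻¹𝟙 = [12.9509  12.2717  19.5745  27.7508  8.0737  16.1230]
a=μᵀx=1.053407  b=𝟙ᵀx=9.284835  c=𝟙ᵀy=96.744604  D=ac−b²=15.703291
λ₁=(c·0.107−b)/D = (96.744604·0.107−9.284835)/15.703291 = 0.067937
λ₂=(a−b·0.107)/D = (1.053407−9.284835·0.107)/15.703291 = 0.003816
w* = 0.067937·x + 0.003816·y:
  w_0 = 0.067937·1.0305 + 0.003816·12.9509 = 0.1194  (Tesla)
  w_1 = 0.067937·0.1429 + 0.003816·12.2717 = 0.0565  (Intel)
  w_2 = 0.067937·2.4763 + 0.003816·19.5745 = 0.2429  (Exxon)
  w_3 = 0.067937·2.4075 + 0.003816·27.7508 = 0.2695  (Oracle)
  w_4 = 0.067937·1.6516 + 0.003816·8.0737 = 0.1430  (Alcoa)
  w_5 = 0.067937·1.5759 + 0.003816·16.1230 = 0.1686  (Kellogg)
Σw_i=1.0000  μᵀw=0.1070
σ²=wᵀΣw=λ₁·μ_p+λ₂ = 0.067937·0.107 + 0.003816 = 0.011086 ≈ 0.0111


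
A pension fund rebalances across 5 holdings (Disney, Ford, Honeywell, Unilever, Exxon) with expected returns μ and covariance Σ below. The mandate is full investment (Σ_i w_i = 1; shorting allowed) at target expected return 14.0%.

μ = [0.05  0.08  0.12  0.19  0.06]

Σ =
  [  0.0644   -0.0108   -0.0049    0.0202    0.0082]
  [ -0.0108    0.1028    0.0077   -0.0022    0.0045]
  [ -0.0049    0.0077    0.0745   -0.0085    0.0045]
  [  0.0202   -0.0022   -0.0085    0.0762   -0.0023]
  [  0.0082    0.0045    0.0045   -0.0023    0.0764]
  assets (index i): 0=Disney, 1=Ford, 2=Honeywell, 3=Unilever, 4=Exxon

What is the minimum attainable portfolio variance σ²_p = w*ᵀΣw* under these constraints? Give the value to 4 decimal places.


0.0235

g=Σ⁻¹μ = [0.0863  0.6784  1.8130  2.7138  0.7110]
h=Σ⁻¹𝟙 = [13.1929  9.8541  13.9755  11.7902  10.6244]
a=μᵀg=0.834440  b=𝟙ᵀg=6.002627  c=𝟙ᵀh=59.437041  D=ac−b²=13.565112
λ₁=(c·0.140−b)/D = (59.437041·0.140−6.002627)/13.565112 = 0.170921
λ₂=(a−b·0.140)/D = (0.834440−6.002627·0.140)/13.565112 = -0.000437
w* = 0.170921·g + -0.000437·h:
  w_0 = 0.170921·0.0863 + -0.000437·13.1929 = 0.0090  (Disney)
  w_1 = 0.170921·0.6784 + -0.000437·9.8541 = 0.1117  (Ford)
  w_2 = 0.170921·1.8130 + -0.000437·13.9755 = 0.3038  (Honeywell)
  w_3 = 0.170921·2.7138 + -0.000437·11.7902 = 0.4587  (Unilever)
  w_4 = 0.170921·0.7110 + -0.000437·10.6244 = 0.1169  (Exxon)
Σw_i=1.0000  μᵀw=0.1400
σ²=wᵀΣw=λ₁·μ_p+λ₂ = 0.170921·0.140 + -0.000437 = 0.023492 ≈ 0.0235


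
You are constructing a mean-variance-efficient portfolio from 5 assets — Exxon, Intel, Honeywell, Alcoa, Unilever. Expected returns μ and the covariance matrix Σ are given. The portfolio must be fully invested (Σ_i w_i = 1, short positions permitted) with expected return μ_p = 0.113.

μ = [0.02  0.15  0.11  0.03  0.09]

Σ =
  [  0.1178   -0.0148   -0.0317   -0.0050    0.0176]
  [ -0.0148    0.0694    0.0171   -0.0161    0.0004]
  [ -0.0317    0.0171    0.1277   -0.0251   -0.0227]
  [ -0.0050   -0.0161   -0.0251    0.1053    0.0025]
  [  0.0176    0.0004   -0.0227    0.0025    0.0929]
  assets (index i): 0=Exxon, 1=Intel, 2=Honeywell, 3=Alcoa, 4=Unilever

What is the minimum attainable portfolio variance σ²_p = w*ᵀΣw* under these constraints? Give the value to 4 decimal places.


p=Σ⁻¹μ = [0.6167  2.2255  1.0834  0.8870  1.0832]
q=Σ⁻¹𝟙 = [13.4414  17.4602  13.9230  15.8593  11.1179]
a=μᵀp=0.589427  b=𝟙ᵀp=5.895775  c=𝟙ᵀq=71.801772  D=ac−b²=7.561743
λ₁=(c·0.113−b)/D = (71.801772·0.113−5.895775)/7.561743 = 0.293295
λ₂=(a−b·0.113)/D = (0.589427−5.895775·0.113)/7.561743 = -0.010156
w* = 0.293295·p + -0.010156·q:
  w_0 = 0.293295·0.6167 + -0.010156·13.4414 = 0.0444  (Exxon)
  w_1 = 0.293295·2.2255 + -0.010156·17.4602 = 0.4754  (Intel)
  w_2 = 0.293295·1.0834 + -0.010156·13.9230 = 0.1763  (Honeywell)
  w_3 = 0.293295·0.8870 + -0.010156·15.8593 = 0.0991  (Alcoa)
  w_4 = 0.293295·1.0832 + -0.010156·11.1179 = 0.2048  (Unilever)
Σw_i=1.0000  μᵀw=0.1130
σ²=wᵀΣw=λ₁·μ_p+λ₂ = 0.293295·0.113 + -0.010156 = 0.022987 ≈ 0.0230

0.0230


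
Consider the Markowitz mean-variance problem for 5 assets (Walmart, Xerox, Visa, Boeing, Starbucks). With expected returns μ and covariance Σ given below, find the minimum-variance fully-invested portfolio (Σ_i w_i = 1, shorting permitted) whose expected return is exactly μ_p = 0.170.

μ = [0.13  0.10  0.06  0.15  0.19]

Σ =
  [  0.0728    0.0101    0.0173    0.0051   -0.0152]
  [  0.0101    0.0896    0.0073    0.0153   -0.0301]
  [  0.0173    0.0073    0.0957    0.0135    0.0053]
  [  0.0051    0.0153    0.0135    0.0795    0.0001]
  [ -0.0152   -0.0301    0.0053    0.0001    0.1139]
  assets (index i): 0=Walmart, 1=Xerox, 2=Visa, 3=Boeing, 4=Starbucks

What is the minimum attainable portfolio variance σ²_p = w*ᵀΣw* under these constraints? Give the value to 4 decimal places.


0.0307

g=Σ⁻¹μ = [2.0110  1.4260  -0.1872  1.5122  2.3207]
h=Σ⁻¹𝟙 = [13.0154  12.3716  5.2096  8.4610  13.5361]
a=μᵀg=1.060568  b=𝟙ᵀg=7.082751  c=𝟙ᵀh=52.593713  D=ac−b²=5.613857
λ₁=(c·0.170−b)/D = (52.593713·0.170−7.082751)/5.613857 = 0.330999
λ₂=(a−b·0.170)/D = (1.060568−7.082751·0.170)/5.613857 = -0.025562
w* = 0.330999·g + -0.025562·h:
  w_0 = 0.330999·2.0110 + -0.025562·13.0154 = 0.3329  (Walmart)
  w_1 = 0.330999·1.4260 + -0.025562·12.3716 = 0.1558  (Xerox)
  w_2 = 0.330999·-0.1872 + -0.025562·5.2096 = -0.1951  (Visa)
  w_3 = 0.330999·1.5122 + -0.025562·8.4610 = 0.2843  (Boeing)
  w_4 = 0.330999·2.3207 + -0.025562·13.5361 = 0.4222  (Starbucks)
Σw_i=1.0000  μᵀw=0.1700
σ²=wᵀΣw=λ₁·μ_p+λ₂ = 0.330999·0.170 + -0.025562 = 0.030708 ≈ 0.0307


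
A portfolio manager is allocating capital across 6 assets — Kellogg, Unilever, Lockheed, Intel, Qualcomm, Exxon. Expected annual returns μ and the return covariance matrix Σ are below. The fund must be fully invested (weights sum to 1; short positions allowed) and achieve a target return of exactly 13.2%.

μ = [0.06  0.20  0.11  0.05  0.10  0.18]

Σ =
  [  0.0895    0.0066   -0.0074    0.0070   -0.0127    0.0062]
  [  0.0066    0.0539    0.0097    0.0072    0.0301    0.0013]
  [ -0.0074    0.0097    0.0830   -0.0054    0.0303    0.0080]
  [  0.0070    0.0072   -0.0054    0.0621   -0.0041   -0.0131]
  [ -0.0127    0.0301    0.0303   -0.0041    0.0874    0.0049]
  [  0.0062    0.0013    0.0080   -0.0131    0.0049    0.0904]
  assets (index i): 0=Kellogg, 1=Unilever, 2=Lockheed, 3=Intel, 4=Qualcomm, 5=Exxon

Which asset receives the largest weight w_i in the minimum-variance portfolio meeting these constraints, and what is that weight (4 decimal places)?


u=Σ⁻¹μ = [0.2125  3.6186  0.9577  0.8325  -0.4755  1.9862]
v=Σ⁻¹𝟙 = [10.0240  9.3149  9.4786  17.5978  6.5796  11.5952]
a=μᵀu=1.193413  b=𝟙ᵀu=7.132059  c=𝟙ᵀv=64.590151  D=ac−b²=26.216477
λ₁=(c·0.132−b)/D = (64.590151·0.132−7.132059)/26.216477 = 0.053167
λ₂=(a−b·0.132)/D = (1.193413−7.132059·0.132)/26.216477 = 0.009612
w* = 0.053167·u + 0.009612·v:
  w_0 = 0.053167·0.2125 + 0.009612·10.0240 = 0.1076  (Kellogg)
  w_1 = 0.053167·3.6186 + 0.009612·9.3149 = 0.2819  (Unilever)
  w_2 = 0.053167·0.9577 + 0.009612·9.4786 = 0.1420  (Lockheed)
  w_3 = 0.053167·0.8325 + 0.009612·17.5978 = 0.2134  (Intel)
  w_4 = 0.053167·-0.4755 + 0.009612·6.5796 = 0.0380  (Qualcomm)
  w_5 = 0.053167·1.9862 + 0.009612·11.5952 = 0.2170  (Exxon)
Σw_i=1.0000  μᵀw=0.1320
σ²=wᵀΣw=λ₁·μ_p+λ₂ = 0.053167·0.132 + 0.009612 = 0.016630 ≈ 0.0166

Unilever (0.2819)


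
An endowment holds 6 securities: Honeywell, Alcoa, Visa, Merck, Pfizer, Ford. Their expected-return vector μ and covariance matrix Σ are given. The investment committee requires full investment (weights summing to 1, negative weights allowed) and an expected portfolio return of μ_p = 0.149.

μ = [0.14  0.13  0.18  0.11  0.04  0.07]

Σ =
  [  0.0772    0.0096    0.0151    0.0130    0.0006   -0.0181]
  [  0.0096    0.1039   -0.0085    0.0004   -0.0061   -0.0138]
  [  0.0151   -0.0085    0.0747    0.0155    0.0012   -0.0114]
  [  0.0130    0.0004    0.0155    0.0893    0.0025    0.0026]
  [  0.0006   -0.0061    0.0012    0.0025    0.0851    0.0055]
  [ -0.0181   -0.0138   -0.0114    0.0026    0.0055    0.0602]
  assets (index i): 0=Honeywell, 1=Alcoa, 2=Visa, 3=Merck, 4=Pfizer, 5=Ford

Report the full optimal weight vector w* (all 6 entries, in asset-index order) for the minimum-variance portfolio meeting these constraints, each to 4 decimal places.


x=Σ⁻¹μ = [1.6030  1.6570  2.5455  0.4674  0.3694  2.4527]
y=Σ⁻¹𝟙 = [13.2817  13.5684  14.7733  5.6057  10.6217  25.3001]
a=μᵀx=1.135907  b=𝟙ᵀx=9.095031  c=𝟙ᵀy=83.150929  D=ac−b²=11.732137
λ₁=(c·0.149−b)/D = (83.150929·0.149−9.095031)/11.732137 = 0.280806
λ₂=(a−b·0.149)/D = (1.135907−9.095031·0.149)/11.732137 = -0.018688
w* = 0.280806·x + -0.018688·y:
  w_0 = 0.280806·1.6030 + -0.018688·13.2817 = 0.2019  (Honeywell)
  w_1 = 0.280806·1.6570 + -0.018688·13.5684 = 0.2117  (Alcoa)
  w_2 = 0.280806·2.5455 + -0.018688·14.7733 = 0.4387  (Visa)
  w_3 = 0.280806·0.4674 + -0.018688·5.6057 = 0.0265  (Merck)
  w_4 = 0.280806·0.3694 + -0.018688·10.6217 = -0.0948  (Pfizer)
  w_5 = 0.280806·2.4527 + -0.018688·25.3001 = 0.2159  (Ford)
Σw_i=1.0000  μᵀw=0.1490
σ²=wᵀΣw=λ₁·μ_p+λ₂ = 0.280806·0.149 + -0.018688 = 0.023152 ≈ 0.0232

0.2019  0.2117  0.4387  0.0265  -0.0948  0.2159


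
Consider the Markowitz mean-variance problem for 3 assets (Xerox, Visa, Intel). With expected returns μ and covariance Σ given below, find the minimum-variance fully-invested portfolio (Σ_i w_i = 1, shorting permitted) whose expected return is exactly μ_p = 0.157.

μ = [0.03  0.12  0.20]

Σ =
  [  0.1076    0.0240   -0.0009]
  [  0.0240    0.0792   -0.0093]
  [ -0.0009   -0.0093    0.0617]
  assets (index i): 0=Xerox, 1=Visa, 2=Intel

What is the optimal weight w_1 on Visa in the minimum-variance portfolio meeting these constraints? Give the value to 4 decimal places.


0.3514

u=Σ⁻¹μ = [-0.1310  1.9701  3.5365]
v=Σ⁻¹𝟙 = [6.5985  12.7672  18.2281]
a=μᵀu=0.939793  b=𝟙ᵀu=5.375630  c=𝟙ᵀv=37.593694  D=ac−b²=6.432880
λ₁=(c·0.157−b)/D = (37.593694·0.157−5.375630)/6.432880 = 0.081858
λ₂=(a−b·0.157)/D = (0.939793−5.375630·0.157)/6.432880 = 0.014895
w* = 0.081858·u + 0.014895·v:
  w_0 = 0.081858·-0.1310 + 0.014895·6.5985 = 0.0876  (Xerox)
  w_1 = 0.081858·1.9701 + 0.014895·12.7672 = 0.3514  (Visa)
  w_2 = 0.081858·3.5365 + 0.014895·18.2281 = 0.5610  (Intel)
Σw_i=1.0000  μᵀw=0.1570
σ²=wᵀΣw=λ₁·μ_p+λ₂ = 0.081858·0.157 + 0.014895 = 0.027747 ≈ 0.0277


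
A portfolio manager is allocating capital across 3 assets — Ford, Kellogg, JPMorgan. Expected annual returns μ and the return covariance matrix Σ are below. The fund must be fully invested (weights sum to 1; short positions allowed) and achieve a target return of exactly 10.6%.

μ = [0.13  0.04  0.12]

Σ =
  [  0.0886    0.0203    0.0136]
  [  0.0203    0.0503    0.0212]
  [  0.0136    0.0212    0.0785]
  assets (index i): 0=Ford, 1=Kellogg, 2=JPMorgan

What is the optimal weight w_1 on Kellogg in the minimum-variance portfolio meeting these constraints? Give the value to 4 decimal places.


u=Σ⁻¹μ = [1.3290  -0.3254  1.3863]
v=Σ⁻¹𝟙 = [6.9273  13.7916  7.8141]
a=μᵀu=0.326113  b=𝟙ᵀu=2.389905  c=𝟙ᵀv=28.532991  D=ac−b²=3.593331
λ₁=(c·0.106−b)/D = (28.532991·0.106−2.389905)/3.593331 = 0.176603
λ₂=(a−b·0.106)/D = (0.326113−2.389905·0.106)/3.593331 = 0.020255
w* = 0.176603·u + 0.020255·v:
  w_0 = 0.176603·1.3290 + 0.020255·6.9273 = 0.3750  (Ford)
  w_1 = 0.176603·-0.3254 + 0.020255·13.7916 = 0.2219  (Kellogg)
  w_2 = 0.176603·1.3863 + 0.020255·7.8141 = 0.4031  (JPMorgan)
Σw_i=1.0000  μᵀw=0.1060
σ²=wᵀΣw=λ₁·μ_p+λ₂ = 0.176603·0.106 + 0.020255 = 0.038975 ≈ 0.0390

0.2219


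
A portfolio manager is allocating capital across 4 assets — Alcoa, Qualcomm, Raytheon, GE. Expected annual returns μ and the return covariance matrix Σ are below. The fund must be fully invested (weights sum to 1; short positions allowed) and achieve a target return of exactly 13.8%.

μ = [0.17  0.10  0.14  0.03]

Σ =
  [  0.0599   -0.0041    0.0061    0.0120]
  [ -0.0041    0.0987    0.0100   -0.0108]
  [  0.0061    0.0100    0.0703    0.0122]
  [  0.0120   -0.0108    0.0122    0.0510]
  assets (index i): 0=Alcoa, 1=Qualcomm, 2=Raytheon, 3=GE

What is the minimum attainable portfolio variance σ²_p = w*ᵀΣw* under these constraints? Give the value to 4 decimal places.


p=Σ⁻¹μ = [2.7861  0.9310  1.6638  -0.2682]
q=Σ⁻¹𝟙 = [13.2373  11.6763  8.4757  16.9383]
a=μᵀp=0.791621  b=𝟙ᵀp=5.112710  c=𝟙ᵀq=50.327546  D=ac−b²=13.700553
λ₁=(c·0.138−b)/D = (50.327546·0.138−5.112710)/13.700553 = 0.133753
λ₂=(a−b·0.138)/D = (0.791621−5.112710·0.138)/13.700553 = 0.006282
w* = 0.133753·p + 0.006282·q:
  w_0 = 0.133753·2.7861 + 0.006282·13.2373 = 0.4558  (Alcoa)
  w_1 = 0.133753·0.9310 + 0.006282·11.6763 = 0.1979  (Qualcomm)
  w_2 = 0.133753·1.6638 + 0.006282·8.4757 = 0.2758  (Raytheon)
  w_3 = 0.133753·-0.2682 + 0.006282·16.9383 = 0.0705  (GE)
Σw_i=1.0000  μᵀw=0.1380
σ²=wᵀΣw=λ₁·μ_p+λ₂ = 0.133753·0.138 + 0.006282 = 0.024740 ≈ 0.0247

0.0247


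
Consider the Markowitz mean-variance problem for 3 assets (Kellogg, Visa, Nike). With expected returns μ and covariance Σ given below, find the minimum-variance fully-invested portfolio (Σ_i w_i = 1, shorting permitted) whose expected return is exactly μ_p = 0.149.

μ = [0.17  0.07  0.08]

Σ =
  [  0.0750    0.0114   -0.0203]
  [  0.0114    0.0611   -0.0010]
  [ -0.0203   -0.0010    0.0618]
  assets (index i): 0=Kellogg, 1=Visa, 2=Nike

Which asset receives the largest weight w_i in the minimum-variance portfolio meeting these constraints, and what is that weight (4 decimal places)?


Kellogg (0.7549)

x=Σ⁻¹μ = [2.7645  0.6661  2.2134]
y=Σ⁻¹𝟙 = [17.2528  13.5088  22.0670]
a=μᵀx=0.693660  b=𝟙ᵀx=5.643950  c=𝟙ᵀy=52.828562  D=ac−b²=4.790912
λ₁=(c·0.149−b)/D = (52.828562·0.149−5.643950)/4.790912 = 0.464944
λ₂=(a−b·0.149)/D = (0.693660−5.643950·0.149)/4.790912 = -0.030743
w* = 0.464944·x + -0.030743·y:
  w_0 = 0.464944·2.7645 + -0.030743·17.2528 = 0.7549  (Kellogg)
  w_1 = 0.464944·0.6661 + -0.030743·13.5088 = -0.1056  (Visa)
  w_2 = 0.464944·2.2134 + -0.030743·22.0670 = 0.3507  (Nike)
Σw_i=1.0000  μᵀw=0.1490
σ²=wᵀΣw=λ₁·μ_p+λ₂ = 0.464944·0.149 + -0.030743 = 0.038533 ≈ 0.0385


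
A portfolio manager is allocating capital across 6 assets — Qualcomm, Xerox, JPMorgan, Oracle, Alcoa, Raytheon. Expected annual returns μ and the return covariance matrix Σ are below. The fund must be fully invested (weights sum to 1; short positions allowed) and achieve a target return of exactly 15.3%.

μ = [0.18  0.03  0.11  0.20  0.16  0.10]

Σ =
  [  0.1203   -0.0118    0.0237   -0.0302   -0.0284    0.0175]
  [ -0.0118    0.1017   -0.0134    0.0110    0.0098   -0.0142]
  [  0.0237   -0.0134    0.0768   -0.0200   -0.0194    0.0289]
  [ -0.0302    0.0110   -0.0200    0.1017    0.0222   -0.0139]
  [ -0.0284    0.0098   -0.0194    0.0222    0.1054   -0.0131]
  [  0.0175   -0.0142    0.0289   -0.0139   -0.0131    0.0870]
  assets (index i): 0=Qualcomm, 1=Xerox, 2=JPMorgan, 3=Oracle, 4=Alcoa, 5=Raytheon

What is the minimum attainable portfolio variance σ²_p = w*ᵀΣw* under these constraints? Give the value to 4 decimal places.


x=Σ⁻¹μ = [2.1878  0.4289  1.6449  2.5984  1.9400  0.9402]
y=Σ⁻¹𝟙 = [11.4878  11.8366  14.3053  13.4545  12.5751  10.4066]
a=μᵀx=1.511689  b=𝟙ᵀx=9.740041  c=𝟙ᵀy=74.065798  D=ac−b²=17.096041
λ₁=(c·0.153−b)/D = (74.065798·0.153−9.740041)/17.096041 = 0.093123
λ₂=(a−b·0.153)/D = (1.511689−9.740041·0.153)/17.096041 = 0.001255
w* = 0.093123·x + 0.001255·y:
  w_0 = 0.093123·2.1878 + 0.001255·11.4878 = 0.2182  (Qualcomm)
  w_1 = 0.093123·0.4289 + 0.001255·11.8366 = 0.0548  (Xerox)
  w_2 = 0.093123·1.6449 + 0.001255·14.3053 = 0.1711  (JPMorgan)
  w_3 = 0.093123·2.5984 + 0.001255·13.4545 = 0.2589  (Oracle)
  w_4 = 0.093123·1.9400 + 0.001255·12.5751 = 0.1964  (Alcoa)
  w_5 = 0.093123·0.9402 + 0.001255·10.4066 = 0.1006  (Raytheon)
Σw_i=1.0000  μᵀw=0.1530
σ²=wᵀΣw=λ₁·μ_p+λ₂ = 0.093123·0.153 + 0.001255 = 0.015503 ≈ 0.0155

0.0155


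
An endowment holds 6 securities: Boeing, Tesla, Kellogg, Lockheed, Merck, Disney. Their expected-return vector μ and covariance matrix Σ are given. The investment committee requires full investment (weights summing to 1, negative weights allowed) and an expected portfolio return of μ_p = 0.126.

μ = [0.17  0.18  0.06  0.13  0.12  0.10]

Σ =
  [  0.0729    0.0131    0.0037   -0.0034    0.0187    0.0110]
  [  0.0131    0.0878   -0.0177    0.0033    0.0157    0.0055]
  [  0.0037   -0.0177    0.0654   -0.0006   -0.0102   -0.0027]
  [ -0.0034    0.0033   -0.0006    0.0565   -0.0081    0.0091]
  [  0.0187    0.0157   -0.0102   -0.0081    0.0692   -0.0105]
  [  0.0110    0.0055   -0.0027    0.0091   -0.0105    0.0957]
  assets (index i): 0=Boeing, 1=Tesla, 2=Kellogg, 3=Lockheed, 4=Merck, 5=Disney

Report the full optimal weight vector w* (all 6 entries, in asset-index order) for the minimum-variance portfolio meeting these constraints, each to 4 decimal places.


p=Σ⁻¹μ = [1.5398  1.7250  1.5935  2.4115  1.5584  0.7554]
q=Σ⁻¹𝟙 = [5.7050  10.3635  21.0570  18.5471  17.3395  9.9309]
a=μᵀp=1.243925  b=𝟙ᵀp=9.583670  c=𝟙ᵀq=82.943132  D=ac−b²=11.328271
λ₁=(c·0.126−b)/D = (82.943132·0.126−9.583670)/11.328271 = 0.076549
λ₂=(a−b·0.126)/D = (1.243925−9.583670·0.126)/11.328271 = 0.003212
w* = 0.076549·p + 0.003212·q:
  w_0 = 0.076549·1.5398 + 0.003212·5.7050 = 0.1362  (Boeing)
  w_1 = 0.076549·1.7250 + 0.003212·10.3635 = 0.1653  (Tesla)
  w_2 = 0.076549·1.5935 + 0.003212·21.0570 = 0.1896  (Kellogg)
  w_3 = 0.076549·2.4115 + 0.003212·18.5471 = 0.2442  (Lockheed)
  w_4 = 0.076549·1.5584 + 0.003212·17.3395 = 0.1750  (Merck)
  w_5 = 0.076549·0.7554 + 0.003212·9.9309 = 0.0897  (Disney)
Σw_i=1.0000  μᵀw=0.1260
σ²=wᵀΣw=λ₁·μ_p+λ₂ = 0.076549·0.126 + 0.003212 = 0.012857 ≈ 0.0129

0.1362  0.1653  0.1896  0.2442  0.1750  0.0897


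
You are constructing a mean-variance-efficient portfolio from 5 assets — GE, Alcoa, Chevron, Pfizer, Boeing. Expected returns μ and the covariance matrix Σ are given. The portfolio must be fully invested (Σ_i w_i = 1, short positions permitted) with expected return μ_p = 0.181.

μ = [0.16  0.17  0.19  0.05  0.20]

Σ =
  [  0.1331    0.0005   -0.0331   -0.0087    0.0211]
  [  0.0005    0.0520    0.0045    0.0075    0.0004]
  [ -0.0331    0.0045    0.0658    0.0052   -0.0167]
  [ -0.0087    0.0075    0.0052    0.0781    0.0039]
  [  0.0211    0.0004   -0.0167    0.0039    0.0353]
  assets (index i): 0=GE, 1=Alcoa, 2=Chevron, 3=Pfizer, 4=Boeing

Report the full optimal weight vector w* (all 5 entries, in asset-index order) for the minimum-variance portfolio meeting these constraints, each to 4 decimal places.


p=Σ⁻¹μ = [1.3174  2.7747  5.2408  -0.1954  7.3478]
q=Σ⁻¹𝟙 = [9.2644  15.2771  26.8248  8.8688  34.3285]
a=μᵀp=3.138012  b=𝟙ᵀp=16.485266  c=𝟙ᵀq=94.563594  D=ac−b²=24.977717
λ₁=(c·0.181−b)/D = (94.563594·0.181−16.485266)/24.977717 = 0.025252
λ₂=(a−b·0.181)/D = (3.138012−16.485266·0.181)/24.977717 = 0.006173
w* = 0.025252·p + 0.006173·q:
  w_0 = 0.025252·1.3174 + 0.006173·9.2644 = 0.0905  (GE)
  w_1 = 0.025252·2.7747 + 0.006173·15.2771 = 0.1644  (Alcoa)
  w_2 = 0.025252·5.2408 + 0.006173·26.8248 = 0.2979  (Chevron)
  w_3 = 0.025252·-0.1954 + 0.006173·8.8688 = 0.0498  (Pfizer)
  w_4 = 0.025252·7.3478 + 0.006173·34.3285 = 0.3974  (Boeing)
Σw_i=1.0000  μᵀw=0.1810
σ²=wᵀΣw=λ₁·μ_p+λ₂ = 0.025252·0.181 + 0.006173 = 0.010743 ≈ 0.0107

0.0905  0.1644  0.2979  0.0498  0.3974


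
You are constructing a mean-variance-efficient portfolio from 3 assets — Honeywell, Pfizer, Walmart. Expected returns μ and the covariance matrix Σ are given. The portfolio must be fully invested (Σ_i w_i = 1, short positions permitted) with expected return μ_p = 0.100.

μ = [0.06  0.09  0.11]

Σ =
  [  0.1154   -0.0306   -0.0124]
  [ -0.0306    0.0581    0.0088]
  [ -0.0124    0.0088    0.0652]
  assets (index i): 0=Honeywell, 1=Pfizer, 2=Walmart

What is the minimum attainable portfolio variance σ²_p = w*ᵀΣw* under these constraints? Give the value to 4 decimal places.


u=Σ⁻¹μ = [1.2113  1.9362  1.6562]
v=Σ⁻¹𝟙 = [16.5737  23.6231  15.3011]
a=μᵀu=0.429110  b=𝟙ᵀu=4.803621  c=𝟙ᵀv=55.497890  D=ac−b²=0.739943
λ₁=(c·0.100−b)/D = (55.497890·0.100−4.803621)/0.739943 = 1.008412
λ₂=(a−b·0.100)/D = (0.429110−4.803621·0.100)/0.739943 = -0.069264
w* = 1.008412·u + -0.069264·v:
  w_0 = 1.008412·1.2113 + -0.069264·16.5737 = 0.0735  (Honeywell)
  w_1 = 1.008412·1.9362 + -0.069264·23.6231 = 0.3162  (Pfizer)
  w_2 = 1.008412·1.6562 + -0.069264·15.3011 = 0.6103  (Walmart)
Σw_i=1.0000  μᵀw=0.1000
σ²=wᵀΣw=λ₁·μ_p+λ₂ = 1.008412·0.100 + -0.069264 = 0.031577 ≈ 0.0316

0.0316


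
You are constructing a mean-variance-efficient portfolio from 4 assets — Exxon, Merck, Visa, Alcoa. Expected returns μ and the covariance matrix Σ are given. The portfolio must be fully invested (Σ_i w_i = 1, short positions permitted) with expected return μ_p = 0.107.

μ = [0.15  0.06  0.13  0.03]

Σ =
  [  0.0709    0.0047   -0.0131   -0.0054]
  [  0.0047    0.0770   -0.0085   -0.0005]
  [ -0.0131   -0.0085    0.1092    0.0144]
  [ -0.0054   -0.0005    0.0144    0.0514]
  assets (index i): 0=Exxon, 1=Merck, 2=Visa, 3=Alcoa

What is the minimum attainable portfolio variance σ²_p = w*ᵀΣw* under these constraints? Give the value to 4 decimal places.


0.0196

u=Σ⁻¹μ = [2.3686  0.8009  1.4809  0.4254]
v=Σ⁻¹𝟙 = [16.4399  13.1754  9.7036  18.5921]
a=μᵀu=0.608614  b=𝟙ᵀu=5.075736  c=𝟙ᵀv=57.910959  D=ac−b²=9.482333
λ₁=(c·0.107−b)/D = (57.910959·0.107−5.075736)/9.482333 = 0.118192
λ₂=(a−b·0.107)/D = (0.608614−5.075736·0.107)/9.482333 = 0.006909
w* = 0.118192·u + 0.006909·v:
  w_0 = 0.118192·2.3686 + 0.006909·16.4399 = 0.3935  (Exxon)
  w_1 = 0.118192·0.8009 + 0.006909·13.1754 = 0.1857  (Merck)
  w_2 = 0.118192·1.4809 + 0.006909·9.7036 = 0.2421  (Visa)
  w_3 = 0.118192·0.4254 + 0.006909·18.5921 = 0.1787  (Alcoa)
Σw_i=1.0000  μᵀw=0.1070
σ²=wᵀΣw=λ₁·μ_p+λ₂ = 0.118192·0.107 + 0.006909 = 0.019555 ≈ 0.0196


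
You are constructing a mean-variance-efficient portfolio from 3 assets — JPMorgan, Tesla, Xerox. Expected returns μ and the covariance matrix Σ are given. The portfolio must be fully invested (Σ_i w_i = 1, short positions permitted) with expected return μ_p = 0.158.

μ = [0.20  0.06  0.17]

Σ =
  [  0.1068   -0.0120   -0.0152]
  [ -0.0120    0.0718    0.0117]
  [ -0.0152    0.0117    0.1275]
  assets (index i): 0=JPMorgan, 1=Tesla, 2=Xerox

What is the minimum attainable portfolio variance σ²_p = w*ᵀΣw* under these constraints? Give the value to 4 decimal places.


0.0333

g=Σ⁻¹μ = [2.1947  0.9569  1.5072]
h=Σ⁻¹𝟙 = [12.1415  14.6621  7.9451]
a=μᵀg=0.752565  b=𝟙ᵀg=4.658697  c=𝟙ᵀh=34.748736  D=ac−b²=4.447210
λ₁=(c·0.158−b)/D = (34.748736·0.158−4.658697)/4.447210 = 0.186994
λ₂=(a−b·0.158)/D = (0.752565−4.658697·0.158)/4.447210 = 0.003708
w* = 0.186994·g + 0.003708·h:
  w_0 = 0.186994·2.1947 + 0.003708·12.1415 = 0.4554  (JPMorgan)
  w_1 = 0.186994·0.9569 + 0.003708·14.6621 = 0.2333  (Tesla)
  w_2 = 0.186994·1.5072 + 0.003708·7.9451 = 0.3113  (Xerox)
Σw_i=1.0000  μᵀw=0.1580
σ²=wᵀΣw=λ₁·μ_p+λ₂ = 0.186994·0.158 + 0.003708 = 0.033253 ≈ 0.0333


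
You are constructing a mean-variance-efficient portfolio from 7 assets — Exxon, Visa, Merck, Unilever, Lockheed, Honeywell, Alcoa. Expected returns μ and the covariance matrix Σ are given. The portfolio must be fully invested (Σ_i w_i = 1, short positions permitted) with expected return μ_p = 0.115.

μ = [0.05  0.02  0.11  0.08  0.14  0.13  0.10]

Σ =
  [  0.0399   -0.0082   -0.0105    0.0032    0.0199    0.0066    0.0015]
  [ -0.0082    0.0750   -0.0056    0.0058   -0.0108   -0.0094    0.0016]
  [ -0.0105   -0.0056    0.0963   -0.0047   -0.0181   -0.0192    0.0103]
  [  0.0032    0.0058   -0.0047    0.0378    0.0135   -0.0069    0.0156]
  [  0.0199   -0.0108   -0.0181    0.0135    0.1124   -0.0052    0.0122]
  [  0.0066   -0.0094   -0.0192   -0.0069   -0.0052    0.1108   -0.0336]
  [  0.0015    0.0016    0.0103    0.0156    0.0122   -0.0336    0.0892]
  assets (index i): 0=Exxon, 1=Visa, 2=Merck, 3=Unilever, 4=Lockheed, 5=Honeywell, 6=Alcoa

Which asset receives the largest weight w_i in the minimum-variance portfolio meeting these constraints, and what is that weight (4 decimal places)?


Honeywell (0.2709)

g=Σ⁻¹μ = [0.7662  0.7773  1.8635  1.5931  1.2578  2.0374  1.1959]
h=Σ⁻¹𝟙 = [25.8619  18.8263  18.7854  20.3057  6.3874  17.0103  10.2516]
a=μᵀg=0.946826  b=𝟙ᵀg=9.491199  c=𝟙ᵀh=117.428514  D=ac−b²=21.101570
λ₁=(c·0.115−b)/D = (117.428514·0.115−9.491199)/21.101570 = 0.190179
λ₂=(a−b·0.115)/D = (0.946826−9.491199·0.115)/21.101570 = -0.006855
w* = 0.190179·g + -0.006855·h:
  w_0 = 0.190179·0.7662 + -0.006855·25.8619 = -0.0316  (Exxon)
  w_1 = 0.190179·0.7773 + -0.006855·18.8263 = 0.0188  (Visa)
  w_2 = 0.190179·1.8635 + -0.006855·18.7854 = 0.2256  (Merck)
  w_3 = 0.190179·1.5931 + -0.006855·20.3057 = 0.1638  (Unilever)
  w_4 = 0.190179·1.2578 + -0.006855·6.3874 = 0.1954  (Lockheed)
  w_5 = 0.190179·2.0374 + -0.006855·17.0103 = 0.2709  (Honeywell)
  w_6 = 0.190179·1.1959 + -0.006855·10.2516 = 0.1572  (Alcoa)
Σw_i=1.0000  μᵀw=0.1150
σ²=wᵀΣw=λ₁·μ_p+λ₂ = 0.190179·0.115 + -0.006855 = 0.015015 ≈ 0.0150


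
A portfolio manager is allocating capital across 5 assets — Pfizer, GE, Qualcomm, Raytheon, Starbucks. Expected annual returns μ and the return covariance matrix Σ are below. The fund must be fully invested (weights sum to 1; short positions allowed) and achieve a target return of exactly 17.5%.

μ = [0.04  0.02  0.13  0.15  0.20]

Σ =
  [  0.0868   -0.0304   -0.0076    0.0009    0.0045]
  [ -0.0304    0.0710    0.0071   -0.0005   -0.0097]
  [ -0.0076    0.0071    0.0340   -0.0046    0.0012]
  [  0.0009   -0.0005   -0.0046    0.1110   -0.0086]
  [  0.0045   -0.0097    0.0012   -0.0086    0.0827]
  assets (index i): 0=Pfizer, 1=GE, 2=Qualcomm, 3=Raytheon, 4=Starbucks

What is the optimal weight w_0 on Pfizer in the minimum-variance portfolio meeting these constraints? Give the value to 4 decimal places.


p=Σ⁻¹μ = [0.8794  0.6171  4.0325  1.7126  2.5625]
q=Σ⁻¹𝟙 = [21.0712  22.0818  30.5370  11.3086  14.2682]
a=μᵀp=1.341143  b=𝟙ᵀp=9.804231  c=𝟙ᵀq=99.266887  D=ac−b²=37.008158
λ₁=(c·0.175−b)/D = (99.266887·0.175−9.804231)/37.008158 = 0.204481
λ₂=(a−b·0.175)/D = (1.341143−9.804231·0.175)/37.008158 = -0.010122
w* = 0.204481·p + -0.010122·q:
  w_0 = 0.204481·0.8794 + -0.010122·21.0712 = -0.0335  (Pfizer)
  w_1 = 0.204481·0.6171 + -0.010122·22.0818 = -0.0973  (GE)
  w_2 = 0.204481·4.0325 + -0.010122·30.5370 = 0.5155  (Qualcomm)
  w_3 = 0.204481·1.7126 + -0.010122·11.3086 = 0.2357  (Raytheon)
  w_4 = 0.204481·2.5625 + -0.010122·14.2682 = 0.3796  (Starbucks)
Σw_i=1.0000  μᵀw=0.1750
σ²=wᵀΣw=λ₁·μ_p+λ₂ = 0.204481·0.175 + -0.010122 = 0.025662 ≈ 0.0257

-0.0335


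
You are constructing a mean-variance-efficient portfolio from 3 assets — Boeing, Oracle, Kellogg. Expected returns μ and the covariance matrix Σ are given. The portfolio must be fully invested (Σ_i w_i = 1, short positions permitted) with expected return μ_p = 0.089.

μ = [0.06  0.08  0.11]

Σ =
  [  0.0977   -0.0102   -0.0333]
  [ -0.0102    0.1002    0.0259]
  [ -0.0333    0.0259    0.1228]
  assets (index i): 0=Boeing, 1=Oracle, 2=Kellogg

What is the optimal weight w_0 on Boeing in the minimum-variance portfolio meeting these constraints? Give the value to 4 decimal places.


x=Σ⁻¹μ = [1.0358  0.6343  1.0429]
y=Σ⁻¹𝟙 = [14.6520  8.8205  10.2562]
a=μᵀx=0.227605  b=𝟙ᵀx=2.712942  c=𝟙ᵀy=33.728701  D=ac−b²=0.316784
λ₁=(c·0.089−b)/D = (33.728701·0.089−2.712942)/0.316784 = 0.912019
λ₂=(a−b·0.089)/D = (0.227605−2.712942·0.089)/0.316784 = -0.043709
w* = 0.912019·x + -0.043709·y:
  w_0 = 0.912019·1.0358 + -0.043709·14.6520 = 0.3042  (Boeing)
  w_1 = 0.912019·0.6343 + -0.043709·8.8205 = 0.1929  (Oracle)
  w_2 = 0.912019·1.0429 + -0.043709·10.2562 = 0.5028  (Kellogg)
Σw_i=1.0000  μᵀw=0.0890
σ²=wᵀΣw=λ₁·μ_p+λ₂ = 0.912019·0.089 + -0.043709 = 0.037460 ≈ 0.0375

0.3042


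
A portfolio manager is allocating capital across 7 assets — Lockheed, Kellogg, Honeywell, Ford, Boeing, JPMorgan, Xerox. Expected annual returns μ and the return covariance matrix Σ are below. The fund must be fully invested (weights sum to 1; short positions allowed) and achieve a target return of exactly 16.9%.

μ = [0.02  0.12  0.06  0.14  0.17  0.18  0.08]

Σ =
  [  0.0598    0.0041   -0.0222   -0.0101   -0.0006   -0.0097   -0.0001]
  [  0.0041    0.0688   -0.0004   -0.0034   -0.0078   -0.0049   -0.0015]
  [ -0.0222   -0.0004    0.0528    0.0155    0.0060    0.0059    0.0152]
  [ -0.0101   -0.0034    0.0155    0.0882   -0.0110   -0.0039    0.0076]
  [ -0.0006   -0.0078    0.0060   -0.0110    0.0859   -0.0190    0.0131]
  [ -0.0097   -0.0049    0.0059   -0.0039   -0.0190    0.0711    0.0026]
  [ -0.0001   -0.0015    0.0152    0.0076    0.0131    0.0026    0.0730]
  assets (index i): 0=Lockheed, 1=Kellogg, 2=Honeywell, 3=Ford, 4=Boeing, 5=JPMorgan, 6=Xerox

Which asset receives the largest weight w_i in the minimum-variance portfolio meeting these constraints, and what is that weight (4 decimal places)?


JPMorgan (0.3618)

x=Σ⁻¹μ = [1.2864  2.4445  0.1452  2.3807  3.3435  3.8828  0.1315]
y=Σ⁻¹𝟙 = [29.9400  17.4049  21.5642  14.6086  18.2992  23.1053  3.9795]
a=μᵀx=1.938895  b=𝟙ᵀx=13.614630  c=𝟙ᵀy=128.901788  D=ac−b²=64.568918
λ₁=(c·0.169−b)/D = (128.901788·0.169−13.614630)/64.568918 = 0.126528
λ₂=(a−b·0.169)/D = (1.938895−13.614630·0.169)/64.568918 = -0.005606
w* = 0.126528·x + -0.005606·y:
  w_0 = 0.126528·1.2864 + -0.005606·29.9400 = -0.0051  (Lockheed)
  w_1 = 0.126528·2.4445 + -0.005606·17.4049 = 0.2117  (Kellogg)
  w_2 = 0.126528·0.1452 + -0.005606·21.5642 = -0.1025  (Honeywell)
  w_3 = 0.126528·2.3807 + -0.005606·14.6086 = 0.2193  (Ford)
  w_4 = 0.126528·3.3435 + -0.005606·18.2992 = 0.3205  (Boeing)
  w_5 = 0.126528·3.8828 + -0.005606·23.1053 = 0.3618  (JPMorgan)
  w_6 = 0.126528·0.1315 + -0.005606·3.9795 = -0.0057  (Xerox)
Σw_i=1.0000  μᵀw=0.1690
σ²=wᵀΣw=λ₁·μ_p+λ₂ = 0.126528·0.169 + -0.005606 = 0.015777 ≈ 0.0158
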